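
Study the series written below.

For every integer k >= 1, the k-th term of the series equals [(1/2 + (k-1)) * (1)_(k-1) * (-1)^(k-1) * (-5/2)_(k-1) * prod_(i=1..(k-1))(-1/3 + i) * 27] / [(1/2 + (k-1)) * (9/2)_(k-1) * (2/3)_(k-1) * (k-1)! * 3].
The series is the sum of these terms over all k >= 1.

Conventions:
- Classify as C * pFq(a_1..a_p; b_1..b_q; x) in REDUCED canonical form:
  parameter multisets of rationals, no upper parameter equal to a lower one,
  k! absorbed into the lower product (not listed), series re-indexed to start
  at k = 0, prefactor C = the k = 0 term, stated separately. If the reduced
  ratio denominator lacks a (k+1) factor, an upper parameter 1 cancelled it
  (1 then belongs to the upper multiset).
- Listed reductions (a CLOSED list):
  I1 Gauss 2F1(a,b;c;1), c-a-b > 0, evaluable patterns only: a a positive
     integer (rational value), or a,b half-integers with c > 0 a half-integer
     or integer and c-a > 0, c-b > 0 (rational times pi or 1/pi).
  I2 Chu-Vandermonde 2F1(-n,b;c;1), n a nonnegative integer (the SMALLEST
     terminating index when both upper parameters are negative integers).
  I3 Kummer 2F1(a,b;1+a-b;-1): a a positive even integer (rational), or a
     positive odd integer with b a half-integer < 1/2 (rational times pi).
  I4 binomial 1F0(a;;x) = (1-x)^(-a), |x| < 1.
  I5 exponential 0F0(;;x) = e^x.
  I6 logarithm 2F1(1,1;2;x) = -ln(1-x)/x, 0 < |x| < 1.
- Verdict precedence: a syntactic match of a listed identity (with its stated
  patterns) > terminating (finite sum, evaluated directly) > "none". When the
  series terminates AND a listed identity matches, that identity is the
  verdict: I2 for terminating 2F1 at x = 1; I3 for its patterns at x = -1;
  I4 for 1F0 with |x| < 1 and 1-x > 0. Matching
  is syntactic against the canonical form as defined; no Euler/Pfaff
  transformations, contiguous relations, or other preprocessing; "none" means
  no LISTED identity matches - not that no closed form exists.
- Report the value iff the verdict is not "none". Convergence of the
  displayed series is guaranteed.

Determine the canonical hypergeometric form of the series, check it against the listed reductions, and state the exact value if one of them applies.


Reduced: x = -1, 2F1, upper = {-5/2, 1}, lower = {9/2}, C = 9. Verdict: this is the Kummer evaluation I3 (x = -1; c = 9/2 equals 1+a-b for upper {-5/2, 1}: listed pattern). Value: (315/64) * pi.

Key step: from the first term 9: the running product (prefactor 9) telescopes to a rising factorial.
Step ratio: r(k) = (-1) * (k-5/2) (k+1) / [(k+9/2) (k+1)] - rational in k, leading ratio (-1); with t_0 = 9, classification follows.


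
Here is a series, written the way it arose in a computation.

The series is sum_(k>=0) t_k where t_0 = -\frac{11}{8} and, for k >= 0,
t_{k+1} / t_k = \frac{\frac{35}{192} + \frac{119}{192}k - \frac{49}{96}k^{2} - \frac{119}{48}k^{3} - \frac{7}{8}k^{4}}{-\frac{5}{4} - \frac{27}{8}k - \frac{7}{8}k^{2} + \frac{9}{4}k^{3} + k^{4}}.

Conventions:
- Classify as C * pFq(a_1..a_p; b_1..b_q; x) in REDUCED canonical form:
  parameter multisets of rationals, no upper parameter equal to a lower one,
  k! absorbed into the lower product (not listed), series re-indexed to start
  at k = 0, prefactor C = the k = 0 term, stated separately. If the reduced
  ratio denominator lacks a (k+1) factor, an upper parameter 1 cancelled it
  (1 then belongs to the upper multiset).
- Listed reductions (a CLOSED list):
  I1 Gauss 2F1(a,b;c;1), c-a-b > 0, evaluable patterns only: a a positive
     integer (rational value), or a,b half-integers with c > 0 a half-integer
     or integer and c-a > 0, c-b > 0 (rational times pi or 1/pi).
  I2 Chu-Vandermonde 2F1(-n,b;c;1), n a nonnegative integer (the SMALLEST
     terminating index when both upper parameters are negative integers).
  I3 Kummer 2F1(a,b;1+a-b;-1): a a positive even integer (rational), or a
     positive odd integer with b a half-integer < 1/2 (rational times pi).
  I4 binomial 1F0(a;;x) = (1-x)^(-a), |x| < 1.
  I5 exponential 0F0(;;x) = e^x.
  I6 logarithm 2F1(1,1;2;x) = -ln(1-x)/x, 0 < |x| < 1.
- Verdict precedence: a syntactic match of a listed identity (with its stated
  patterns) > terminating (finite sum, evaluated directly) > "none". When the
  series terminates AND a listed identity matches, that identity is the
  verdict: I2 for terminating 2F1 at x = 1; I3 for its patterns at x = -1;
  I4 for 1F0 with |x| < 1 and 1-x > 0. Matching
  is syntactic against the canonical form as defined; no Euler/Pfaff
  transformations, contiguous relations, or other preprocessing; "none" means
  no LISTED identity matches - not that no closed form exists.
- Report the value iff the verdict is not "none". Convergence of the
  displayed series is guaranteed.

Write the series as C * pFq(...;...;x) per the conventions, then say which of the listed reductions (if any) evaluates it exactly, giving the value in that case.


Reduced: x = -\frac{7}{8}, 3F2, upper = {-\frac{1}{2}, \frac{1}{3}, \frac{5}{2}}, lower = {-\frac{5}{4}, 2}, C = -\frac{11}{8}. Verdict: none. A 3F2 with upper {-\frac{1}{2}, \frac{1}{3}, \frac{5}{2}} fits none of I1-I6 at x = -\frac{7}{8}; the sum runs forever.

The tell: from the first term -\frac{11}{8}: the ratio is unreduced: k + 1/2 divides both sides (C = -11/8, x = -7/8).
Adjacent-term ratio: r(k) = -\frac{7}{8} * (k-\frac{1}{2}) (k+\frac{1}{3}) (k+\frac{5}{2}) / [(k-\frac{5}{4}) (k+2) (k+1)] - rational in k, leading ratio -\frac{7}{8}; with t_0 = -\frac{11}{8}, classification follows.


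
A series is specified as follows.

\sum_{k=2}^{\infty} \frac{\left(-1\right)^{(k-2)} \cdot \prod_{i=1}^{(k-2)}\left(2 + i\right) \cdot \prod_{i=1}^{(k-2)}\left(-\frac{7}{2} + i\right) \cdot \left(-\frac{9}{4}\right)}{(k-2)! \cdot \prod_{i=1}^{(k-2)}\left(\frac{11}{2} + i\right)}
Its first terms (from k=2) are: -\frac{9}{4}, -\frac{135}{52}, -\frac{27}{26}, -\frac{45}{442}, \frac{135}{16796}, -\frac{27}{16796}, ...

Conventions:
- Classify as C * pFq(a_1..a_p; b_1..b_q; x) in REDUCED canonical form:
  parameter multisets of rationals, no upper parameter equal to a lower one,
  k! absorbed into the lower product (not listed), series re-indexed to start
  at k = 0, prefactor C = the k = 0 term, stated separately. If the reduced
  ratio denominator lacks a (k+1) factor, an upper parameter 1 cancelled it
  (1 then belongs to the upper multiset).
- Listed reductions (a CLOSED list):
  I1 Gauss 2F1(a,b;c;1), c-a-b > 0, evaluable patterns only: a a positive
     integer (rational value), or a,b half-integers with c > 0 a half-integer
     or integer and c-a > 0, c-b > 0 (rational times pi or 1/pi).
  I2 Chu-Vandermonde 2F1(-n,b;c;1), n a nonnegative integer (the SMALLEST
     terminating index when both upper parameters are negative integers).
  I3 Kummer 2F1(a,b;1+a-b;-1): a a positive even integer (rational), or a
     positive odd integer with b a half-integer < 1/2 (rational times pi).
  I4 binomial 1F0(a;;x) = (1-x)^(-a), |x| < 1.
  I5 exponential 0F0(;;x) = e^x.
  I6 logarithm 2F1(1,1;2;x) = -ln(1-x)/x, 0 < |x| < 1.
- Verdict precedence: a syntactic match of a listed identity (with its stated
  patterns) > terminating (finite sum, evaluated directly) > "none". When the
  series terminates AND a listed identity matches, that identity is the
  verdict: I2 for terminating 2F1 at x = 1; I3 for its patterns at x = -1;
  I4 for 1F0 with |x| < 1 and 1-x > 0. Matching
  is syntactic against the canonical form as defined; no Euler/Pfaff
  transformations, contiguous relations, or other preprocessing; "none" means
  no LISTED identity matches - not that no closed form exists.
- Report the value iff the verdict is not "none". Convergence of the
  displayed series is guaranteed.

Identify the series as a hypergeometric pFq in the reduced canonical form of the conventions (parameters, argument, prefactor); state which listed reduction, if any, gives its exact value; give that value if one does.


At argument -1: a 2F1 with upper {-\frac{5}{2}, 3}, lower {\frac{13}{2}}, scaled by C = -\frac{9}{4}. Verdict (x = -1): Kummer (I3) applies (x = -1; c = \frac{13}{2} equals 1+a-b for upper {-\frac{5}{2}, 3}: listed pattern). Sum: \left(-\frac{31185}{16384}\right) \cdot \pi.

The tell: x = -1 and the running product (C = -9/4, x = -1) telescopes to a rising factorial.
Adjacent-term ratio: r(k) = -1 * (k-\frac{5}{2}) (k+3) / [(k+\frac{13}{2}) (k+1)] ; factor over Q: parameters, x = -1, and C = -\frac{9}{4}.


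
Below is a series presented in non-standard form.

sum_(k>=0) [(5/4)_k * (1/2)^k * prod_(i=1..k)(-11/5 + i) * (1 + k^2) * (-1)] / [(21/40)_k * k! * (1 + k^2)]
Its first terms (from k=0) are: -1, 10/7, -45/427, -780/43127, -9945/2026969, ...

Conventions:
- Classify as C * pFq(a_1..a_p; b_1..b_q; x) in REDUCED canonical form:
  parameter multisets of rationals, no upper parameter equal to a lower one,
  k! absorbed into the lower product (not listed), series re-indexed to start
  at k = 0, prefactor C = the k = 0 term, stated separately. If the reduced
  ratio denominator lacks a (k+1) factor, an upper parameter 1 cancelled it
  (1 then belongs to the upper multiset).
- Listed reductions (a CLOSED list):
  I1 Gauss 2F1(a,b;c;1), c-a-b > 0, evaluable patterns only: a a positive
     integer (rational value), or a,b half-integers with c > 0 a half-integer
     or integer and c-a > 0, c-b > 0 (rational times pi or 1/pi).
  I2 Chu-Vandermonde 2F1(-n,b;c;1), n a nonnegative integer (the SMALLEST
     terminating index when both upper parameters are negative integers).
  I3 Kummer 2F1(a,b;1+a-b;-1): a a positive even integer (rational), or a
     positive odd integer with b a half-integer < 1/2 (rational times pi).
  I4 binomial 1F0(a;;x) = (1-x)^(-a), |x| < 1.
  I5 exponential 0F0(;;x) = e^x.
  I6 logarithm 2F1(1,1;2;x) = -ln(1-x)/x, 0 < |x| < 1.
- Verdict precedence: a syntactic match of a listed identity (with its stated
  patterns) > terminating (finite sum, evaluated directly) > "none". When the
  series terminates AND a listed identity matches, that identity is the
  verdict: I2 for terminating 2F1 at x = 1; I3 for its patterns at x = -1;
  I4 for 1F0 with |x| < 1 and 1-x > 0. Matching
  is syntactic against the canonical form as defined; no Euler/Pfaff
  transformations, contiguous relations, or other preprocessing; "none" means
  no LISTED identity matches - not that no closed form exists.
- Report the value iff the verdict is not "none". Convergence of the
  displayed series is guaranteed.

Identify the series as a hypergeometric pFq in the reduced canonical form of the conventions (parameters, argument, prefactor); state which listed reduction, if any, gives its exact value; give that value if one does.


At argument 1/2: a 2F1 with upper {-6/5, 5/4}, lower {21/40}, scaled by C = -1. Verdict: none. Every listed pattern misses the 2F1 form at 1/2, upper {-6/5, 5/4}.

The tell: with t_0 = -1, the factor k^2 + 1 cancels (top and bottom), leaving C = -1, x = 1/2.
Adjacent-term ratio: r(k) = (1/2) * (k-6/5) (k+5/4) / [(k+21/40) (k+1)] - rational in k. x = (1/2); t_0 = -1; negate the roots.


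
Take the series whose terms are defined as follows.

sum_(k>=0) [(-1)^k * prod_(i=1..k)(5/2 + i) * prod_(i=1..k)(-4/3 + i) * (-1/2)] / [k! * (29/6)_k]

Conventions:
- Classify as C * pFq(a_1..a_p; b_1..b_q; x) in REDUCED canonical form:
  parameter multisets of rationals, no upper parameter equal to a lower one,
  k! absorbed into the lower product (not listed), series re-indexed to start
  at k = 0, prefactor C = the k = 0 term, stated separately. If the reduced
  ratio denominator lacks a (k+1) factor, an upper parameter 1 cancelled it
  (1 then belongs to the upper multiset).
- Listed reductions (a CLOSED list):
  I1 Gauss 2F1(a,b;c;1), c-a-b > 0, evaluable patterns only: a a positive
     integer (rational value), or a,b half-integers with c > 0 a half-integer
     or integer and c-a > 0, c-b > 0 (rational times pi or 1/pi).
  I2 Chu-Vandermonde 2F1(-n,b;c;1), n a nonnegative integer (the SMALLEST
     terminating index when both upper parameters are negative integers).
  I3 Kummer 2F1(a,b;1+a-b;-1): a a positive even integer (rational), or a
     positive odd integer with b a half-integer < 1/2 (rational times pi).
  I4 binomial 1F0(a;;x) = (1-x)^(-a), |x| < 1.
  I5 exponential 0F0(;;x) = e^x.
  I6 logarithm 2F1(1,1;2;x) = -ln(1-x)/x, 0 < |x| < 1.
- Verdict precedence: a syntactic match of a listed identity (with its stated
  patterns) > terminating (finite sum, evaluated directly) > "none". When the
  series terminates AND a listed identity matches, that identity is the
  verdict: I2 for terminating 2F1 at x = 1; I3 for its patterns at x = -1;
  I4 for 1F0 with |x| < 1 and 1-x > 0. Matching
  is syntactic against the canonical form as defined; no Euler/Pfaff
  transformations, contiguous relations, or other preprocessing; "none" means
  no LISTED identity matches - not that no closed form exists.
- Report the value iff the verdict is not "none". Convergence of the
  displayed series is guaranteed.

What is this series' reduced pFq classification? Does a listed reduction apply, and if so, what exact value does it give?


Structural cue: x = (-1) and the running product (C = -1/2, x = -1) telescopes to a rising factorial.
Term ratio: r(k) = (-1) * (k-1/3) (k+7/2) / [(k+29/6) (k+1)] ; factor over Q: parameters, x = (-1), and C = -1/2.

Reduced: x = -1, 2F1, upper = {-1/3, 7/2}, lower = {29/6}, C = -1/2. Verdict: none - at argument -1 the multisets {-1/3, 7/2} ; {29/6} match no listed identity.


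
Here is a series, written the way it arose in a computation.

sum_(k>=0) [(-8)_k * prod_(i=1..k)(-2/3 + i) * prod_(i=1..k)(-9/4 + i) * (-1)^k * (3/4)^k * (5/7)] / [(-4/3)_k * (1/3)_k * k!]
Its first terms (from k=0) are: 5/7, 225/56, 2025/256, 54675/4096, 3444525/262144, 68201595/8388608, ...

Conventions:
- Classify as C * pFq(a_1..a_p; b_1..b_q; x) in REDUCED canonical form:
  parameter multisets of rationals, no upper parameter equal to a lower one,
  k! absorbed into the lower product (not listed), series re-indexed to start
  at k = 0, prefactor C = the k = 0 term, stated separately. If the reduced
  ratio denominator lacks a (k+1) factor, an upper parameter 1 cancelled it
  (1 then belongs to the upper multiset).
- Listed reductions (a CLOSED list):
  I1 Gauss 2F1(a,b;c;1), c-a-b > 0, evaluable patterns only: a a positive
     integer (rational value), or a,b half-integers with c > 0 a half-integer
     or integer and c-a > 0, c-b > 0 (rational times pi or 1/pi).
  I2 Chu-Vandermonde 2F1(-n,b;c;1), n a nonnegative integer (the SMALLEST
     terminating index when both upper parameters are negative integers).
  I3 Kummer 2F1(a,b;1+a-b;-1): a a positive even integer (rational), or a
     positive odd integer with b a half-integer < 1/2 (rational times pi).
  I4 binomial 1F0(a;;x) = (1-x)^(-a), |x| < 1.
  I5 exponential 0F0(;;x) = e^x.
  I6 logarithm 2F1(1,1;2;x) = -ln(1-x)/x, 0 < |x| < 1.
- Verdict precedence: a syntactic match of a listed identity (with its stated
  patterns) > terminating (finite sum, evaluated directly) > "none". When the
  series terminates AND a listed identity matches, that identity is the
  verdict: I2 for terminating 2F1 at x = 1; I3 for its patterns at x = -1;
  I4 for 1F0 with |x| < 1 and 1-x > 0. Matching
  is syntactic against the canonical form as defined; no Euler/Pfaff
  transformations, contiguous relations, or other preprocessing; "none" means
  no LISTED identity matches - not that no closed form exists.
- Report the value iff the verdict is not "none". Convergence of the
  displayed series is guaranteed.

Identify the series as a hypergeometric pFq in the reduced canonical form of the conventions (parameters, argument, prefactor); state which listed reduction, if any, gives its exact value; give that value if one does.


Key observation: t_0 being 5/7, the running product (C = 5/7, x = -3/4) telescopes to a rising factorial.
Consecutive-term ratio: r(k) = (-3/4) * (k-8) (k-5/4) / [(k-4/3) (k+1)] - rational in k, leading ratio (-3/4); with t_0 = 5/7, classification follows.

With C = 5/7: the canonical form is 2F1(-8, -5/4; -4/3; -3/4). Verdict: terminating. With -8 upstairs the series is a 9-term polynomial sum; evaluated term by term. Its exact value is 3344561562736085/65420941852672.


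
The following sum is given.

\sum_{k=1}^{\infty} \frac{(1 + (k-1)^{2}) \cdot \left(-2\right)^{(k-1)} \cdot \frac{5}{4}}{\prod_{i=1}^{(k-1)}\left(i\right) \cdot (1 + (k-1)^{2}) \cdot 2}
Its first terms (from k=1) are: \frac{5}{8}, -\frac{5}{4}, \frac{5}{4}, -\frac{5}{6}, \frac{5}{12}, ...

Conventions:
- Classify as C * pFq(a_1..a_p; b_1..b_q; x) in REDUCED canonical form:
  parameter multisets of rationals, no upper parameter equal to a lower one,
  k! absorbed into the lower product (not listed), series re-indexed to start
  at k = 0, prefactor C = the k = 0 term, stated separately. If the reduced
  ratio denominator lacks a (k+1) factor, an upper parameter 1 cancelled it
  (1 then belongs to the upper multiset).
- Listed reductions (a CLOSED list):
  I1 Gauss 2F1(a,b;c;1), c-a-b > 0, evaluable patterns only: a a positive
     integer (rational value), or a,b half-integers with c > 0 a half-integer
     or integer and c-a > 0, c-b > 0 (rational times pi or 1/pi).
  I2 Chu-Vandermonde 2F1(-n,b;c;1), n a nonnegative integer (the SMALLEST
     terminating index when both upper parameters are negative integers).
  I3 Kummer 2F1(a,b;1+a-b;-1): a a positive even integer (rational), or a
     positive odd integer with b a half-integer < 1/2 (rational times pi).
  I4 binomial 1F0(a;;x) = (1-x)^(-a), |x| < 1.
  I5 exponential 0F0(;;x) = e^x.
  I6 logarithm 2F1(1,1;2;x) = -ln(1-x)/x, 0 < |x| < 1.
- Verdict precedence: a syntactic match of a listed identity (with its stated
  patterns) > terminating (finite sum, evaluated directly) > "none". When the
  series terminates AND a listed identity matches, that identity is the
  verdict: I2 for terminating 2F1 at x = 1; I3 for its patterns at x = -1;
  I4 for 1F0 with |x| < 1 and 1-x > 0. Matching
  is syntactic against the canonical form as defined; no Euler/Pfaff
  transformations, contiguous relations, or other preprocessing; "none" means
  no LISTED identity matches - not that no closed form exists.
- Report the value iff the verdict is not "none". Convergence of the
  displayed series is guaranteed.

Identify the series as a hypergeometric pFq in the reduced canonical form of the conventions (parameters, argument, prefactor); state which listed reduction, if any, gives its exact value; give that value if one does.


Key step: x = -2 and striking the common factor k^2 + 1 reduces the term (prefactor 5/8).
Ratio: r(k) = -2 * 1 / [(k+1)] - poly over poly, x = -2 from leading terms; C = \frac{5}{8} at k = 0.

At argument -2: a 0F0 with upper {-}, lower {-}, scaled by C = \frac{5}{8}. Verdict at x = -2: the I5 exponential reduction matches (the 0F0 exponential series at x = -2). Value: \frac{5}{8} \cdot e^{-2}.


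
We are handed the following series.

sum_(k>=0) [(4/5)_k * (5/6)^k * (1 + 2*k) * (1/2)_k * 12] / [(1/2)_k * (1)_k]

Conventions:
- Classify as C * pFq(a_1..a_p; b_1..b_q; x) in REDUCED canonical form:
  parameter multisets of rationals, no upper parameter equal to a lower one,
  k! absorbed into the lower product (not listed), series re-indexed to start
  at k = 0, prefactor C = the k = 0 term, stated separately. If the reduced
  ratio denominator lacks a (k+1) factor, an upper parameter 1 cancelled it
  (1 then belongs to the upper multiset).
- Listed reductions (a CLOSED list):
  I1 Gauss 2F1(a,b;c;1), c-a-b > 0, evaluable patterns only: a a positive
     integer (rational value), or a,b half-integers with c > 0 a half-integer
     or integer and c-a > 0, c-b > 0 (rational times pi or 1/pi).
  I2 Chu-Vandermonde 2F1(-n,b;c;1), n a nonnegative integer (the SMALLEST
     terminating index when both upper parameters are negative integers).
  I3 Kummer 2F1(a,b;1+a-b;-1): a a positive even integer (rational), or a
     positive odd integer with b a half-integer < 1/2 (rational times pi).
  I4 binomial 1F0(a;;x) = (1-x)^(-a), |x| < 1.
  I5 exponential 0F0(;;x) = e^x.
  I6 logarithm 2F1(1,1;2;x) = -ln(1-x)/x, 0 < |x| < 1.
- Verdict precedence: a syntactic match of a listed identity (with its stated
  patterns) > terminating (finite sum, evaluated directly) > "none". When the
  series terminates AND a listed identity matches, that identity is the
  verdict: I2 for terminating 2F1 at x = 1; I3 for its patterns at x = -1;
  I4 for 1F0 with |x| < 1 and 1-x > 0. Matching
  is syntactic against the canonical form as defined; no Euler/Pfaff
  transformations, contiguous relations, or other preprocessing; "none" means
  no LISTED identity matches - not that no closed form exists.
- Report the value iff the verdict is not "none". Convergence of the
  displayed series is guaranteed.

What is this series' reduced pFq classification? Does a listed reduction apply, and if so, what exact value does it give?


Structural cue: from the first term 12: the (2k+1) factor (prefactor 12) shifts (1/2)_k to (3/2)_k.
Consecutive-term ratio: r(k) = (5/6) * (k+4/5) (k+3/2) / [(k+1/2) (k+1)] ; factor over Q: parameters, x = (5/6), and C = 12.

x = 5/6 here; the reduced form reads 2F1, upper {4/5, 3/2}, lower {1/2}, C = 12. Verdict: none. No listed pattern accepts 2F1(4/5, 3/2; 1/2; 5/6).


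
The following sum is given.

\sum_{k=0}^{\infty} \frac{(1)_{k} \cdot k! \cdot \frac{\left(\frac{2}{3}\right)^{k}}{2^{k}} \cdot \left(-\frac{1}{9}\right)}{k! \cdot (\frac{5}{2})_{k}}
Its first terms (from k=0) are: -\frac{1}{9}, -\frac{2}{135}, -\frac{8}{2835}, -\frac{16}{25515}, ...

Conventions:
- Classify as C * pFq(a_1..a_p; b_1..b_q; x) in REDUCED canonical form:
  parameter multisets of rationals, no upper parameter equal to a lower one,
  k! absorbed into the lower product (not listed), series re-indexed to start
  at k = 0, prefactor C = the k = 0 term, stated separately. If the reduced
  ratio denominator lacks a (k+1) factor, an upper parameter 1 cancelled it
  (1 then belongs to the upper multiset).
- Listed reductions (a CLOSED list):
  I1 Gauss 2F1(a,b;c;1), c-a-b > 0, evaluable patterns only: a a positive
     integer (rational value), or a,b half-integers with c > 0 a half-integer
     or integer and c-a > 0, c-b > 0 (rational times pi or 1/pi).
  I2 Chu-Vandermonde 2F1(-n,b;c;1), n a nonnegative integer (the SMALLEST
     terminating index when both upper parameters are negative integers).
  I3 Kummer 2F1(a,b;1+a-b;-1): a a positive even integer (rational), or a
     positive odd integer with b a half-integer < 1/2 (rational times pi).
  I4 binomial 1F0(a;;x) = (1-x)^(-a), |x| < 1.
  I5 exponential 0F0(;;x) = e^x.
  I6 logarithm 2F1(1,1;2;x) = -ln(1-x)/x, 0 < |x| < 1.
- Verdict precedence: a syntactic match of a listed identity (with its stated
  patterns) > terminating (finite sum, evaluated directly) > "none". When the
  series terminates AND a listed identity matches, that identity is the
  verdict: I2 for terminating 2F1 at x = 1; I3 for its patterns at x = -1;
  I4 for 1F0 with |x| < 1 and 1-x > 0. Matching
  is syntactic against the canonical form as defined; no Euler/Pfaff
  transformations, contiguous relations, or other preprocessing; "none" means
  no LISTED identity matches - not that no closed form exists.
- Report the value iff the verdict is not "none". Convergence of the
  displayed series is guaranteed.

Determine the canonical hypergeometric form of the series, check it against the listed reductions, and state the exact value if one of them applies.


Canonical form: C = -\frac{1}{9} times 2F1 with upper {1, 1}, lower {\frac{5}{2}}, x = \frac{1}{3}. Verdict: none - at argument \frac{1}{3} the multisets {1, 1} ; {\frac{5}{2}} match no listed identity.

Key observation: from the first term -\frac{1}{9}: the factorial ratio (prefactor -1/9) (k+a-1)!/(a-1)! is a rising factorial (a)_k.
Consecutive-term ratio: r(k) = \frac{1}{3} * (k+1) (k+1) / [(k+\frac{5}{2}) (k+1)] - rational in k, leading ratio \frac{1}{3}; with t_0 = -\frac{1}{9}, classification follows.


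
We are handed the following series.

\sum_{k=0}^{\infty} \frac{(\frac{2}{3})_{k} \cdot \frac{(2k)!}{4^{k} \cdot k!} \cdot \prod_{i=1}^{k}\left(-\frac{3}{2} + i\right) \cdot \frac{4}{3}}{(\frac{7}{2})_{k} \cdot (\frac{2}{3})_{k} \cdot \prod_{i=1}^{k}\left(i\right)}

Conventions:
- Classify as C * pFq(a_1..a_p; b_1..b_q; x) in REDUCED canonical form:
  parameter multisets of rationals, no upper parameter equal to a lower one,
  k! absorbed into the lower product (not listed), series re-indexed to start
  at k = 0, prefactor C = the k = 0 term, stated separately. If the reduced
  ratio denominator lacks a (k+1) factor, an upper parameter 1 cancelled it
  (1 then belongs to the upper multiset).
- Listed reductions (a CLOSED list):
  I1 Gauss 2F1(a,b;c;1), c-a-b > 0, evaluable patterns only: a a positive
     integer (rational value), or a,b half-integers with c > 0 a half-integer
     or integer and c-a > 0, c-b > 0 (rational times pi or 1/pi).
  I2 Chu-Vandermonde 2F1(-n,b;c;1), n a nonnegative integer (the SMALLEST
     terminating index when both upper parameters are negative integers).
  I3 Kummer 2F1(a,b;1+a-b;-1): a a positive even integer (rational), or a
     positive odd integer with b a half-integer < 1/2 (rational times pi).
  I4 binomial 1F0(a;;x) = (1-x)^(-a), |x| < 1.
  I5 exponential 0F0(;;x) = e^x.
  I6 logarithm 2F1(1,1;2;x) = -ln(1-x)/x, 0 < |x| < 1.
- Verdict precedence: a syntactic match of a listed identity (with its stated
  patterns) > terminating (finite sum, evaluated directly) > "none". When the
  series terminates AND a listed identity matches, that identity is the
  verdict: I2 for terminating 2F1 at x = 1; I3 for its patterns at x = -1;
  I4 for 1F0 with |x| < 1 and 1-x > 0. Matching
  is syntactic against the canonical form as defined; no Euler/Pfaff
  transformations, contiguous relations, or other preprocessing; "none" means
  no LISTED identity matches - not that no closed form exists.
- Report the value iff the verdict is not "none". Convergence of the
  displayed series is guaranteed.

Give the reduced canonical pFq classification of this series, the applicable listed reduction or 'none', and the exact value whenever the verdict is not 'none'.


The series (x = 1) is 2F1: upper {-\frac{1}{2}, \frac{1}{2}}, lower {\frac{7}{2}}, prefactor \frac{4}{3}. Verdict at x = 1: Gauss's theorem I1 (half-integer case) matches (x = 1; upper {-\frac{1}{2}, \frac{1}{2}} half-integers, c = \frac{7}{2} in the evaluable pattern). Value: \frac{25}{64} \cdot \pi.

Key observation: t_0 being \frac{4}{3}, the running product (C = 4/3) telescopes to a rising factorial.
Term ratio: r(k) = 1 * (k-\frac{1}{2}) (k+\frac{1}{2}) / [(k+\frac{7}{2}) (k+1)] ; factor over Q: parameters, x = 1, and C = \frac{4}{3}.


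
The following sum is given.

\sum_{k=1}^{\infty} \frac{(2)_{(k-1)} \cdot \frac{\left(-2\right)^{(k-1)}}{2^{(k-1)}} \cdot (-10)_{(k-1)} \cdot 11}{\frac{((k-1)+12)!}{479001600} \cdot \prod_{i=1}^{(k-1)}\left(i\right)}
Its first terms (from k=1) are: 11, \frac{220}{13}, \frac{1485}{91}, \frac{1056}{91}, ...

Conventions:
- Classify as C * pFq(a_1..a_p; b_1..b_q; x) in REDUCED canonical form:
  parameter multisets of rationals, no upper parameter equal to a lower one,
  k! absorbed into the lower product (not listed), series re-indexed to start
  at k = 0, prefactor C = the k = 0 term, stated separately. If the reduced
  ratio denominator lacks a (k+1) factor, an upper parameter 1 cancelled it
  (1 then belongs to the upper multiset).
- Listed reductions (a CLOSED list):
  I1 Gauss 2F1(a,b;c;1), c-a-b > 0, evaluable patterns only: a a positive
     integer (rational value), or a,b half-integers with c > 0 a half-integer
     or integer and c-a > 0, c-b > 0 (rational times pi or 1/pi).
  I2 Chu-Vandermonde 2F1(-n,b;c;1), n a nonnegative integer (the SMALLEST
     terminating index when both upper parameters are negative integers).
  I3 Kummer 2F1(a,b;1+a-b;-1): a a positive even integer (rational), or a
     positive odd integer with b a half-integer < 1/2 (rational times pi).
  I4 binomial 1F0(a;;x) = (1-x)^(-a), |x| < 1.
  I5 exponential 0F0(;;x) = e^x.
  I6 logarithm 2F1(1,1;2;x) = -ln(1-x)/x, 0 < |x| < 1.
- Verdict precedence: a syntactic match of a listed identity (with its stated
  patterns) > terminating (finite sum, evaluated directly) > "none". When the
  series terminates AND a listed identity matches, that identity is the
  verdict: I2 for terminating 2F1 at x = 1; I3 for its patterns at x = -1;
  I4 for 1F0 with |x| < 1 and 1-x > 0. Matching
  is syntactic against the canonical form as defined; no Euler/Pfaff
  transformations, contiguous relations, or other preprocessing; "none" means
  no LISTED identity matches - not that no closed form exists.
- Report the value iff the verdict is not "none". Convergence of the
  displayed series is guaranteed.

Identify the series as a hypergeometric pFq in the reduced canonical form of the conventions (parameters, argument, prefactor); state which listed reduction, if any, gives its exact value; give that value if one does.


Reduced: x = -1, 2F1, upper = {-10, 2}, lower = {13}, C = 11. Verdict: Kummer's theorem (I3) applies (x = -1; c = 13 equals 1+a-b for upper {-10, 2}: listed pattern). Value: 66.

The tell: x = -1 and the two k-th powers (C = 11) combine into one argument.
Step ratio: r(k) = -1 * (k-10) (k+2) / [(k+13) (k+1)] - poly over poly, x = -1 from leading terms; C = 11 at k = 0.


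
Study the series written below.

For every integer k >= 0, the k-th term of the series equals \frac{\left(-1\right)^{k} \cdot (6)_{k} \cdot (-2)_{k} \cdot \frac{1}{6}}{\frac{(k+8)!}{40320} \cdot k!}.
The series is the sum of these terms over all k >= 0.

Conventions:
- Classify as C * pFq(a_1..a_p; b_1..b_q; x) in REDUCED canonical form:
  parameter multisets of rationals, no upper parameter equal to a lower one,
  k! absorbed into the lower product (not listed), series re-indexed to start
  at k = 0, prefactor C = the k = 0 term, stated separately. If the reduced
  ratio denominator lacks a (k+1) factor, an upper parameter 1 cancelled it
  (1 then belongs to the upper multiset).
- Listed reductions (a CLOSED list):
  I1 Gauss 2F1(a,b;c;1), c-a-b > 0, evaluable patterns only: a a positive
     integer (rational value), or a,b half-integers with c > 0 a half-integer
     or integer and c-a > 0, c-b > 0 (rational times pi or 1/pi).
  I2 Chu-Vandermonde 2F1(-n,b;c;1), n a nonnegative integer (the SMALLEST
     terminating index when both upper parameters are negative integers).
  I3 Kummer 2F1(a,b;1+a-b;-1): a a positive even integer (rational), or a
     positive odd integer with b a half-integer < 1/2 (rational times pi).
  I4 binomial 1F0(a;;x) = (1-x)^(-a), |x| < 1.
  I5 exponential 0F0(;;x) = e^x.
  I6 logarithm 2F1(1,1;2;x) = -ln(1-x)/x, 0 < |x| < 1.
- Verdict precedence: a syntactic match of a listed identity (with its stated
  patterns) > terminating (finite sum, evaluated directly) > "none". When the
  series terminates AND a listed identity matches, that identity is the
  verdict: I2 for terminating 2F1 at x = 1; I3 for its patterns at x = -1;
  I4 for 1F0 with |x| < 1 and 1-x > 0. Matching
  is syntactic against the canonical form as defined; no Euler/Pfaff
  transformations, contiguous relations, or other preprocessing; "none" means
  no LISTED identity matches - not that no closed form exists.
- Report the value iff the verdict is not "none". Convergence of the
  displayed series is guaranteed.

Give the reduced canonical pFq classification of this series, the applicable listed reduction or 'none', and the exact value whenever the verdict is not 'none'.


This is \frac{1}{6} * 2F1(-2, 6; 9; -1) in reduced canonical form. Verdict at x = -1: Kummer's theorem (I3) matches (x = -1; c = 9 equals 1+a-b for upper {-2, 6}: listed pattern). Value: \frac{7}{15}.

First insight: from the first term \frac{1}{6}: the denominator's factorial ratio (C = 1/6, x = -1) is a lower Pochhammer.
Term ratio: r(k) = -1 * (k-2) (k+6) / [(k+9) (k+1)] ; factor over Q: parameters, x = -1, and C = \frac{1}{6}.


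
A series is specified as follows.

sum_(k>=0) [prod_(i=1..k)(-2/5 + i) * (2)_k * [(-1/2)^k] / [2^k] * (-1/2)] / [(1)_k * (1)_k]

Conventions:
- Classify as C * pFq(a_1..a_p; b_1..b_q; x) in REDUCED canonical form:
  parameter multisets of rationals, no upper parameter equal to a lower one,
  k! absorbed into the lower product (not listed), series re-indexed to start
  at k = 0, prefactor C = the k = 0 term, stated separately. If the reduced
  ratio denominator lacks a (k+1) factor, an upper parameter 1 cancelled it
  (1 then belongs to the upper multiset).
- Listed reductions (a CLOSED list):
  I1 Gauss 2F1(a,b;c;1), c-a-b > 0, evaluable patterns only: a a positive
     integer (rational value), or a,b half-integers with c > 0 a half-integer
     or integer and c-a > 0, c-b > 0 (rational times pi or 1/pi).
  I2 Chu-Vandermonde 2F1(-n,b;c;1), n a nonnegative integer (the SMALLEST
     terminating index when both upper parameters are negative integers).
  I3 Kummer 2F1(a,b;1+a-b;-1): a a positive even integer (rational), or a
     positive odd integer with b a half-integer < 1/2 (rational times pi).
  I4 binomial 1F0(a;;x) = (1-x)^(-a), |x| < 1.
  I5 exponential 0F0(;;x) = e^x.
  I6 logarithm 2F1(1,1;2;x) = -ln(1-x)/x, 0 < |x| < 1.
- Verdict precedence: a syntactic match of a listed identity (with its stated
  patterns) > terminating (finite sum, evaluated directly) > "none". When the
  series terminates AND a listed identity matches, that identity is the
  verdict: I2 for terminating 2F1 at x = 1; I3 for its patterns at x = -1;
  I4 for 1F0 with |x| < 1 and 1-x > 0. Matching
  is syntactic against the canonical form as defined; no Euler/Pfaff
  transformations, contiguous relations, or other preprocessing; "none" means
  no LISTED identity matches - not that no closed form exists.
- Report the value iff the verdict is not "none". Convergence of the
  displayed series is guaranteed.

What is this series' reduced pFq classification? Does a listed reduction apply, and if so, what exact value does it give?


The tell: with t_0 = -1/2, (1)_k (prefactor -1/2) is k! itself.
Term ratio: r(k) = (-1/4) * (k+3/5) (k+2) / [(k+1) (k+1)] - rational in k, leading ratio (-1/4); with t_0 = -1/2, classification follows.

Canonical form: C = -1/2 times 2F1 with upper {3/5, 2}, lower {1}, x = -1/4. Verdict: none - this 2F1 at x = -1/4 matches no listed pattern, and upper {3/5, 2} holds no stopper.


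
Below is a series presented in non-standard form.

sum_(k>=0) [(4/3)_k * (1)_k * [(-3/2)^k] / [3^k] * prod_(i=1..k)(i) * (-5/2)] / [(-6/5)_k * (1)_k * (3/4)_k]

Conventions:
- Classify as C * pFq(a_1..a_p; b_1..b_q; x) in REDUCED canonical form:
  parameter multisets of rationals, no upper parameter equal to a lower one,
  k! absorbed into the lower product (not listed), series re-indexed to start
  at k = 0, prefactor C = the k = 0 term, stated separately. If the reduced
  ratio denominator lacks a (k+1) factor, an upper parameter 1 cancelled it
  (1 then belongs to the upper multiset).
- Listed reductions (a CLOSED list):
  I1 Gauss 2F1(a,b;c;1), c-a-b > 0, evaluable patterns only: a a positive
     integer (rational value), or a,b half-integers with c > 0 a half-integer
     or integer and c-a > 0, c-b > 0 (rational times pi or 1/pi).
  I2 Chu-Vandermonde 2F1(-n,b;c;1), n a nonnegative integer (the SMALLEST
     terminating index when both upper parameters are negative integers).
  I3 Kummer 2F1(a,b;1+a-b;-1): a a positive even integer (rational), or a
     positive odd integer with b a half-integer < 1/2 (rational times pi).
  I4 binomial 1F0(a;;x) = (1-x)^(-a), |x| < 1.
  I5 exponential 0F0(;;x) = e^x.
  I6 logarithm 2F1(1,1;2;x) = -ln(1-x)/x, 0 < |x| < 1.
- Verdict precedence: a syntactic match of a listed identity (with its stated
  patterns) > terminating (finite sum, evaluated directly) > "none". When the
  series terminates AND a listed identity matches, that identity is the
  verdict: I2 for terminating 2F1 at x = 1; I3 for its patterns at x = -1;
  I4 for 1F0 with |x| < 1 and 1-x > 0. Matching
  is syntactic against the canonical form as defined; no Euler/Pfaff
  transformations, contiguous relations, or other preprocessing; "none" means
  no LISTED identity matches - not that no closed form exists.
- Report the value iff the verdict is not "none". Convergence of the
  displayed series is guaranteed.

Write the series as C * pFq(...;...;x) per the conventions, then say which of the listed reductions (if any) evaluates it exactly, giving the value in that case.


Key step: x = (-1/2) and the two k-th powers (C = -5/2) combine into one argument.
Term ratio: r(k) = (-1/2) * (k+1) (k+1) (k+4/3) / [(k-6/5) (k+3/4) (k+1)] - rational; roots negated = parameters, x = (-1/2), C = -5/2.

Prefactor -5/2, argument -1/2: 3F2 with upper {1, 1, 4/3} over lower {-6/5, 3/4}. Verdict: none. Every listed pattern misses the 3F2 form at -1/2, upper {1, 1, 4/3}.


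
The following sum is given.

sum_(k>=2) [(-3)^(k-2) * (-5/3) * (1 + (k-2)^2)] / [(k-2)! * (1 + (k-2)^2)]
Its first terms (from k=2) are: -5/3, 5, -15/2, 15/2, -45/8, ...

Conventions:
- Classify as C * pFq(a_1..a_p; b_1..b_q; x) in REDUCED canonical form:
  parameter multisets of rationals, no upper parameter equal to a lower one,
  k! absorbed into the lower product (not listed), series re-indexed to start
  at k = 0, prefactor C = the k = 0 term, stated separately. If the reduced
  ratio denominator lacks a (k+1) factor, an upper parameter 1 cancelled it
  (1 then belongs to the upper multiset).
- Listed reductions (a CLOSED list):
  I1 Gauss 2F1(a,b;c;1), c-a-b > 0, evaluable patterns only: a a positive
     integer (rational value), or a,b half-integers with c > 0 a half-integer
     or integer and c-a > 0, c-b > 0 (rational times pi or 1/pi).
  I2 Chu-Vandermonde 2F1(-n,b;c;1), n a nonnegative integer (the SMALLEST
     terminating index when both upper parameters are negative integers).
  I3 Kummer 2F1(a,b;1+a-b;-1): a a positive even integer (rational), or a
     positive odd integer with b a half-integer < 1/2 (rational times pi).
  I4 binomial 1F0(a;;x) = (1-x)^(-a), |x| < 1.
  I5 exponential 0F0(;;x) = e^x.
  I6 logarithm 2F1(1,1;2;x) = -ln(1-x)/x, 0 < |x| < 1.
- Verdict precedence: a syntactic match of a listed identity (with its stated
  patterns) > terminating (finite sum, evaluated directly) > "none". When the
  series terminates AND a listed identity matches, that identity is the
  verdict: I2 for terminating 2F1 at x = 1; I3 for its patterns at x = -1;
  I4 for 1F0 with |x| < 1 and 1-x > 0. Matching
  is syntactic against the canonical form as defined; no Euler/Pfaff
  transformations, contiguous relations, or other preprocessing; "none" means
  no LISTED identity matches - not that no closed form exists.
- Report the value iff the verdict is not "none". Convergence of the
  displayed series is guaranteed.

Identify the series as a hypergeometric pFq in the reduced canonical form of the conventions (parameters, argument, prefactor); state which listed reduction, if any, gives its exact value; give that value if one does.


x = -3 here; the reduced form reads 0F0, upper {-}, lower {-}, C = -5/3. Verdict (x = -3): exponential (I5) applies (the 0F0 exponential series at x = -3). Its exact value is (-5/3) * e^(-3).

Key step: t_0 = -5/3 here, and the factor k^2 + 1 cancels (top and bottom), leaving C = -5/3, x = -3.
Term ratio: r(k) = (-3) * 1 / [(k+1)] - poly over poly, x = (-3) from leading terms; C = -5/3 at k = 0.


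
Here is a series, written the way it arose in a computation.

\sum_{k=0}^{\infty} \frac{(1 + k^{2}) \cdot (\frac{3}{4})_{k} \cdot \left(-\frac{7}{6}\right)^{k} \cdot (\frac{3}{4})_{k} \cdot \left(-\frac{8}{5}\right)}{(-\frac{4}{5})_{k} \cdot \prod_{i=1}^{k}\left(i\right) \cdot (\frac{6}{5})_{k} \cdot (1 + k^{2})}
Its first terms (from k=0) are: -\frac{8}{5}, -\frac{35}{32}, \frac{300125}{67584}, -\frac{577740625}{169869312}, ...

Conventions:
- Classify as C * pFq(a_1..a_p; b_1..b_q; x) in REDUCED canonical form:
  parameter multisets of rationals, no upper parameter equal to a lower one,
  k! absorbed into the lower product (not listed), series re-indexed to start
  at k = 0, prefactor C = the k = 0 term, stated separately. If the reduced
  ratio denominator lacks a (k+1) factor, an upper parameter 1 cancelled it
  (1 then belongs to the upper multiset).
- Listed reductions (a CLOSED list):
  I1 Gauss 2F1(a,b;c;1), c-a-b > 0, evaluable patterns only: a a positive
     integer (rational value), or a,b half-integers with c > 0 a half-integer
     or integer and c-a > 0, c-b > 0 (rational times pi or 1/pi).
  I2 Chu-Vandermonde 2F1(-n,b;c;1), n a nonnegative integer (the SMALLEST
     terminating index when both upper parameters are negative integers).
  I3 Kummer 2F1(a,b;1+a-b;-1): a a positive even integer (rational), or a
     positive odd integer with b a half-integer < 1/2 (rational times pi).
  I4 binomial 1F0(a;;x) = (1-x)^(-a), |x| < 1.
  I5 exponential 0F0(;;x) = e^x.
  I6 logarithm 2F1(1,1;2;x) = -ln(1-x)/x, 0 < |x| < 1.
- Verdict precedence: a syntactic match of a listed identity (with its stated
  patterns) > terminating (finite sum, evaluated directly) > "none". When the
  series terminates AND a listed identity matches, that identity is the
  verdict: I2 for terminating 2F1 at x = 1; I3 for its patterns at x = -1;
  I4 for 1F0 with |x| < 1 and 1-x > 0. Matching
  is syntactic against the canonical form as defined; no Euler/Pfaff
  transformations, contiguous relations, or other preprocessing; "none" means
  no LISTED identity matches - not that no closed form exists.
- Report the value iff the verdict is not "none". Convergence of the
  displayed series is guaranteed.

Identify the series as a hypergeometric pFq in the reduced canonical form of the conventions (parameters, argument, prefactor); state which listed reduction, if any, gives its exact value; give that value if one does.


Canonical form: C = -\frac{8}{5} times 2F2 with upper {\frac{3}{4}, \frac{3}{4}}, lower {-\frac{4}{5}, \frac{6}{5}}, x = -\frac{7}{6}. Verdict: none (x = -\frac{7}{6}): each listed identity misses the multisets {\frac{3}{4}, \frac{3}{4}} ; {-\frac{4}{5}, \frac{6}{5}}.

Key step: t_0 = -\frac{8}{5} here, and the product of the first k integers (C = -8/5, x = -7/6) is k!.
Ratio: r(k) = -\frac{7}{6} * (k+\frac{3}{4}) (k+\frac{3}{4}) / [(k-\frac{4}{5}) (k+\frac{6}{5}) (k+1)] - rational in k, leading ratio -\frac{7}{6}; with t_0 = -\frac{8}{5}, classification follows.
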